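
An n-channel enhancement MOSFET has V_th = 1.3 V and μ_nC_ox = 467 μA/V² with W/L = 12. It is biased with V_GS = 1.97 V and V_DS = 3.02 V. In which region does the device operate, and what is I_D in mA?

Saturation; I_D = 1.26 mA

k_n = μ_nC_ox · (W/L) = 5.604 mA/V².
V_ov = V_GS − V_th = 1.97 − 1.3 = 0.67 V.
Since V_DS = 3.02 V ≥ V_ov = 0.67 V, the device is in saturation.
I_D = ½ k_n V_ov² = 0.5 × 5.604 × 0.67² = 1.26 mA.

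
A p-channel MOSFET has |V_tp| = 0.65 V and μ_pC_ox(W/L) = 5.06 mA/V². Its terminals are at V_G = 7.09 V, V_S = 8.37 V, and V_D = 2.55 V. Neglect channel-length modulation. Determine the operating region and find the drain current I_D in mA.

Saturation; I_D = 1.00 mA

V_SG = V_S − V_G = 8.37 − 7.09 = 1.28 V; V_SD = V_S − V_D = 8.37 − 2.55 = 5.82 V.
V_ov = V_SG − |V_tp| = 1.28 − 0.65 = 0.63 V.
Since V_SD = 5.82 V ≥ V_ov = 0.63 V, the device is in saturation.
I_D = ½ k_p V_ov² = 0.5 × 5.06 × 0.63² = 1 mA.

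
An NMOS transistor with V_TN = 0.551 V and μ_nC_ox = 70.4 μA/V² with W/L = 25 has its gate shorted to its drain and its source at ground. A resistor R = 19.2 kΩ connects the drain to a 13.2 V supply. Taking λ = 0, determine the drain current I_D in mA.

I_D = 0.615 mA

With gate tied to drain, V_GS = V_DS ≥ V_GS − V_TN, so the device is in saturation.
k_n = μ_nC_ox · (W/L) = 1.76 mA/V².
KCL at the drain: ½ k_n (V_GS − V_TN)² = (V_DD − V_GS)/R.
Let x = V_GS − 0.551. Then 16.9 x² + x − 12.65 = 0, giving x = 0.836 V (positive root), so V_GS = 1.39 V.
I_D = (V_DD − V_GS)/R = (13.2 − 1.39) / 19.2 = 0.615 mA.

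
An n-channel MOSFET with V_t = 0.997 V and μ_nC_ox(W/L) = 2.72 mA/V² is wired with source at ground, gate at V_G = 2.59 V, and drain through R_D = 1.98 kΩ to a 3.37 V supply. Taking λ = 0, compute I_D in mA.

V_GS = V_G = 2.59 V, so V_ov = 2.59 − 0.997 = 1.59 V.
Assume saturation: I_D = ½ k_n V_ov² = 0.5 × 2.72 × 1.59² = 3.45 mA, giving V_DS = V_DD − I_D R_D = 3.37 − 3.45 × 1.98 = -3.46 V.
But -3.46 V < V_ov = 1.59 V, so the device is actually in triode.
In triode I_D = k_n[V_ov V_DS − ½ V_DS²] and I_D = (V_DD − V_DS)/R_D. Equating: 2.69 V_DS² − 9.579 V_DS + 3.37 = 0, giving V_DS = 0.396 V (the root below V_ov).
I_D = (3.37 − 0.396) / 1.98 = 1.5 mA.

I_D = 1.50 mA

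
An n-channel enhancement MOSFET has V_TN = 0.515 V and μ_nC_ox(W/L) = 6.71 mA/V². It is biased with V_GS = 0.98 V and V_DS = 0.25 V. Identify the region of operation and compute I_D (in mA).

Triode; I_D = 0.570 mA

V_ov = V_GS − V_TN = 0.98 − 0.515 = 0.465 V.
Since V_DS = 0.25 V < V_ov = 0.465 V, the device is in the triode region.
I_D = k_n [V_ov · V_DS − ½ V_DS²] = 6.71 × [0.465 × 0.25 − 0.5 × 0.25²] = 0.57 mA.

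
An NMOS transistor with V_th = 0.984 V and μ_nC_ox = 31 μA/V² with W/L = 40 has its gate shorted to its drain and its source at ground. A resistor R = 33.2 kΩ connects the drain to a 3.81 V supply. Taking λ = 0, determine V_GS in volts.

V_GS = 1.33 V

With gate tied to drain, V_GS = V_DS ≥ V_GS − V_th, so the device is in saturation.
k_n = μ_nC_ox · (W/L) = 1.24 mA/V².
KCL at the drain: ½ k_n (V_GS − V_th)² = (V_DD − V_GS)/R.
Let x = V_GS − 0.984. Then 20.6 x² + x − 2.826 = 0, giving x = 0.347 V (positive root), so V_GS = 1.33 V.
I_D = (V_DD − V_GS)/R = (3.81 − 1.33) / 33.2 = 0.0747 mA.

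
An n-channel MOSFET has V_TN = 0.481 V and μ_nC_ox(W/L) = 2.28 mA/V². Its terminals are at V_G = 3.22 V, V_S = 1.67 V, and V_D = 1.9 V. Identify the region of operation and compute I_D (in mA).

V_GS = V_G − V_S = 3.22 − 1.67 = 1.55 V; V_DS = V_D − V_S = 1.9 − 1.67 = 0.23 V.
V_ov = V_GS − V_TN = 1.55 − 0.481 = 1.07 V.
Since V_DS = 0.23 V < V_ov = 1.07 V, the device is in the triode region.
I_D = k_n [V_ov · V_DS − ½ V_DS²] = 2.28 × [1.07 × 0.23 − 0.5 × 0.23²] = 0.5 mA.

Triode; I_D = 0.500 mA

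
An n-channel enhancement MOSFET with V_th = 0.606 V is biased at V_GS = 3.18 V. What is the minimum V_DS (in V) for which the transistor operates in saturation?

The boundary between triode and saturation is V_DS = V_GS − V_th = V_ov.
V_ov = 3.18 − 0.606 = 2.57 V.

V_DS,sat = 2.57 V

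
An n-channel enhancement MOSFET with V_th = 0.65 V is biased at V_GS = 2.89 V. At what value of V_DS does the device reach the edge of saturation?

V_DS,sat = 2.24 V

The boundary between triode and saturation is V_DS = V_GS − V_th = V_ov.
V_ov = 2.89 − 0.65 = 2.24 V.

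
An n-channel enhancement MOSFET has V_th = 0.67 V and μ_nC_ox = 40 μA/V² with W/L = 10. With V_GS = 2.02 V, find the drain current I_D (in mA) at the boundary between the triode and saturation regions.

I_D = 0.365 mA

At the boundary V_DS = V_ov = V_GS − V_th = 2.02 − 0.67 = 1.35 V.
k_n = μ_nC_ox · (W/L) = 0.4 mA/V².
I_D = ½ k_n V_ov² = 0.5 × 0.4 × 1.35² = 0.365 mA.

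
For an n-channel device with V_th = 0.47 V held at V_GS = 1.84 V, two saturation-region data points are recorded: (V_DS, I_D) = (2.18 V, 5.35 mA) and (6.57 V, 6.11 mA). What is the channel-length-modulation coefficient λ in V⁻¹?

With V_GS fixed, I_D ∝ (1 + λ V_DS) in saturation, so I_D2/I_D1 = (1 + λ V_DS2)/(1 + λ V_DS1).
6.11/5.35 = 1.142 = (1 + 6.57 λ)/(1 + 2.18 λ).
Solving: λ (I_D1 V_DS2 − I_D2 V_DS1) = I_D2 − I_D1, so λ = (6.11 − 5.35) / (5.35 × 6.57 − 6.11 × 2.18) = 0.76 / 21.8 = 0.0348 V⁻¹.

λ = 0.0348 V⁻¹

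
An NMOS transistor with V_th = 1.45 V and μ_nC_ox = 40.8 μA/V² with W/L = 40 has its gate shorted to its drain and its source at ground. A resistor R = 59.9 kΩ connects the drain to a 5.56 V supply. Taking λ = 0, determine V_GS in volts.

With gate tied to drain, V_GS = V_DS ≥ V_GS − V_th, so the device is in saturation.
k_n = μ_nC_ox · (W/L) = 1.632 mA/V².
KCL at the drain: ½ k_n (V_GS − V_th)² = (V_DD − V_GS)/R.
Let x = V_GS − 1.45. Then 48.9 x² + x − 4.11 = 0, giving x = 0.28 V (positive root), so V_GS = 1.73 V.
I_D = (V_DD − V_GS)/R = (5.56 − 1.73) / 59.9 = 0.0639 mA.

V_GS = 1.73 V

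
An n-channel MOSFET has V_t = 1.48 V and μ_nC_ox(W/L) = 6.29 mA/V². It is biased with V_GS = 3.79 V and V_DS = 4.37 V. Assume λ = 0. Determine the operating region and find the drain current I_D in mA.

V_ov = V_GS − V_t = 3.79 − 1.48 = 2.31 V.
Since V_DS = 4.37 V ≥ V_ov = 2.31 V, the device is in saturation.
I_D = ½ k_n V_ov² = 0.5 × 6.29 × 2.31² = 16.8 mA.

Saturation; I_D = 16.8 mA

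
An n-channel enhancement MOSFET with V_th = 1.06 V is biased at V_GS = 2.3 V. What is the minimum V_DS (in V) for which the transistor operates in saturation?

The boundary between triode and saturation is V_DS = V_GS − V_th = V_ov.
V_ov = 2.3 − 1.06 = 1.24 V.

V_DS,sat = 1.24 V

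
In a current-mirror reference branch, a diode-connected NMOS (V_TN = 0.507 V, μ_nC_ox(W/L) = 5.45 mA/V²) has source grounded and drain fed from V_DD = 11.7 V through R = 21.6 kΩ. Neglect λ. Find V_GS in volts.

With gate tied to drain, V_GS = V_DS ≥ V_GS − V_TN, so the device is in saturation.
KCL at the drain: ½ k_n (V_GS − V_TN)² = (V_DD − V_GS)/R.
Let x = V_GS − 0.507. Then 58.9 x² + x − 11.19 = 0, giving x = 0.428 V (positive root), so V_GS = 0.935 V.
I_D = (V_DD − V_GS)/R = (11.7 − 0.935) / 21.6 = 0.498 mA.

V_GS = 0.935 V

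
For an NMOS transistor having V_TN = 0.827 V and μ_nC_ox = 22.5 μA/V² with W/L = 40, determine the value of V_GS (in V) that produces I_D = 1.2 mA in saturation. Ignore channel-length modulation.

k_n = μ_nC_ox · (W/L) = 0.9 mA/V².
In saturation I_D = ½ k_n (V_GS − V_TN)², so V_GS − V_TN = √(2 I_D / k_n) = √(2 × 1.2 / 0.9) = 1.63 V.
V_GS = 0.827 + 1.63 = 2.46 V.

V_GS = 2.46 V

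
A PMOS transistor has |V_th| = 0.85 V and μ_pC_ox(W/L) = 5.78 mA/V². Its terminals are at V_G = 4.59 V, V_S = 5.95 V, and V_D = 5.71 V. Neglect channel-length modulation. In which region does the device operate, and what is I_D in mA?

Triode; I_D = 0.541 mA

V_SG = V_S − V_G = 5.95 − 4.59 = 1.36 V; V_SD = V_S − V_D = 5.95 − 5.71 = 0.24 V.
V_ov = V_SG − |V_th| = 1.36 − 0.85 = 0.51 V.
Since V_SD = 0.24 V < V_ov = 0.51 V, the device is in the triode region.
I_D = k_p [V_ov · V_SD − ½ V_SD²] = 5.78 × [0.51 × 0.24 − 0.5 × 0.24²] = 0.541 mA.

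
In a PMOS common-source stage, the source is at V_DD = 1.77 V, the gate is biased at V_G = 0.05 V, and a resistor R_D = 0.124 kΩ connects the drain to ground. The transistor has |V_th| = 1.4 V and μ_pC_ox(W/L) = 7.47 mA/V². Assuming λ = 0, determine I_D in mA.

V_SG = V_DD − V_G = 1.77 − 0.05 = 1.72 V, so V_ov = 1.72 − 1.4 = 0.32 V.
Assume saturation: I_D = ½ k_p V_ov² = 0.5 × 7.47 × 0.32² = 0.382 mA, giving V_SD = V_DD − I_D R_D = 1.77 − 0.382 × 0.124 = 1.72 V.
V_SD = 1.72 V ≥ V_ov = 0.32 V, confirming saturation.

I_D = 0.382 mA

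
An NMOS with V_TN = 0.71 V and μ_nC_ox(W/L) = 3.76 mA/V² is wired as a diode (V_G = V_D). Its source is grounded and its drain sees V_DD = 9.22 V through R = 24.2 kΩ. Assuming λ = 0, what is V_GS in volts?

With gate tied to drain, V_GS = V_DS ≥ V_GS − V_TN, so the device is in saturation.
KCL at the drain: ½ k_n (V_GS − V_TN)² = (V_DD − V_GS)/R.
Let x = V_GS − 0.71. Then 45.5 x² + x − 8.51 = 0, giving x = 0.422 V (positive root), so V_GS = 1.13 V.
I_D = (V_DD − V_GS)/R = (9.22 − 1.13) / 24.2 = 0.334 mA.

V_GS = 1.13 V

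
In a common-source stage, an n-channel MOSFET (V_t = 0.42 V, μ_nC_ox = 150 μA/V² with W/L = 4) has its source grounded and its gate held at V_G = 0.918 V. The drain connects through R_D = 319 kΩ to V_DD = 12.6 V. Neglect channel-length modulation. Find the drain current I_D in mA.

V_GS = V_G = 0.918 V, so V_ov = 0.918 − 0.42 = 0.498 V.
k_n = μ_nC_ox · (W/L) = 0.6 mA/V².
Assume saturation: I_D = ½ k_n V_ov² = 0.5 × 0.6 × 0.498² = 0.0744 mA, giving V_DS = V_DD − I_D R_D = 12.6 − 0.0744 × 319 = -11.1 V.
But -11.1 V < V_ov = 0.498 V, so the device is actually in triode.
In triode I_D = k_n[V_ov V_DS − ½ V_DS²] and I_D = (V_DD − V_DS)/R_D. Equating: 95.7 V_DS² − 96.32 V_DS + 12.6 = 0, giving V_DS = 0.155 V (the root below V_ov).
I_D = (12.6 − 0.155) / 319 = 0.039 mA.

I_D = 0.0390 mA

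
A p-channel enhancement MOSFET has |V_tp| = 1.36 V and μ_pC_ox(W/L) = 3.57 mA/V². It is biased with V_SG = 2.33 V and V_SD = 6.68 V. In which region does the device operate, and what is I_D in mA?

Saturation; I_D = 1.68 mA

V_ov = V_SG − |V_tp| = 2.33 − 1.36 = 0.97 V.
Since V_SD = 6.68 V ≥ V_ov = 0.97 V, the device is in saturation.
I_D = ½ k_p V_ov² = 0.5 × 3.57 × 0.97² = 1.68 mA.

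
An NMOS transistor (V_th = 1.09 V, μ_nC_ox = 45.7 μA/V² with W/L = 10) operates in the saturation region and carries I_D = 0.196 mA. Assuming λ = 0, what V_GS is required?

k_n = μ_nC_ox · (W/L) = 0.457 mA/V².
In saturation I_D = ½ k_n (V_GS − V_th)², so V_GS − V_th = √(2 I_D / k_n) = √(2 × 0.196 / 0.457) = 0.926 V.
V_GS = 1.09 + 0.926 = 2.02 V.

V_GS = 2.02 V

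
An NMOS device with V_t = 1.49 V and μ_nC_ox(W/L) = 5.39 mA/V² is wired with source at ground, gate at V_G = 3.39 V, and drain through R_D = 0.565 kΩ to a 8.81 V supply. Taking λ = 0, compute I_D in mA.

V_GS = V_G = 3.39 V, so V_ov = 3.39 − 1.49 = 1.9 V.
Assume saturation: I_D = ½ k_n V_ov² = 0.5 × 5.39 × 1.9² = 9.73 mA, giving V_DS = V_DD − I_D R_D = 8.81 − 9.73 × 0.565 = 3.31 V.
V_DS = 3.31 V ≥ V_ov = 1.9 V, confirming saturation.

I_D = 9.73 mA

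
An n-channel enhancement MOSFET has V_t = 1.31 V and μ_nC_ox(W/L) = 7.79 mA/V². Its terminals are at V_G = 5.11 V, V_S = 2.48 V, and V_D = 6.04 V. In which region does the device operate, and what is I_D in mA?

Saturation; I_D = 6.79 mA

V_GS = V_G − V_S = 5.11 − 2.48 = 2.63 V; V_DS = V_D − V_S = 6.04 − 2.48 = 3.56 V.
V_ov = V_GS − V_t = 2.63 − 1.31 = 1.32 V.
Since V_DS = 3.56 V ≥ V_ov = 1.32 V, the device is in saturation.
I_D = ½ k_n V_ov² = 0.5 × 7.79 × 1.32² = 6.79 mA.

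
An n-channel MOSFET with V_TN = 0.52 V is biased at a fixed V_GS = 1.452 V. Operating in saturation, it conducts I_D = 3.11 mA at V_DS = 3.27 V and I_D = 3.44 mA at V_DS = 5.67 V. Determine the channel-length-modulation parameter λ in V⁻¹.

With V_GS fixed, I_D ∝ (1 + λ V_DS) in saturation, so I_D2/I_D1 = (1 + λ V_DS2)/(1 + λ V_DS1).
3.44/3.11 = 1.106 = (1 + 5.67 λ)/(1 + 3.27 λ).
Solving: λ (I_D1 V_DS2 − I_D2 V_DS1) = I_D2 − I_D1, so λ = (3.44 − 3.11) / (3.11 × 5.67 − 3.44 × 3.27) = 0.33 / 6.38 = 0.0517 V⁻¹.

λ = 0.0517 V⁻¹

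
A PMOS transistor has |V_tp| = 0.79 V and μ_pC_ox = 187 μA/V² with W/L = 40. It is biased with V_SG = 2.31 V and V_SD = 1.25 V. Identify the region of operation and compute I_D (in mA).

k_p = μ_pC_ox · (W/L) = 7.48 mA/V².
V_ov = V_SG − |V_tp| = 2.31 − 0.79 = 1.52 V.
Since V_SD = 1.25 V < V_ov = 1.52 V, the device is in the triode region.
I_D = k_p [V_ov · V_SD − ½ V_SD²] = 7.48 × [1.52 × 1.25 − 0.5 × 1.25²] = 8.37 mA.

Triode; I_D = 8.37 mA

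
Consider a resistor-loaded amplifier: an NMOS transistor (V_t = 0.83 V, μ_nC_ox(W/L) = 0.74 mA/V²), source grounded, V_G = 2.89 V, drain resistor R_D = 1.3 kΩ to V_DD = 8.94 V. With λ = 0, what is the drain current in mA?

V_GS = V_G = 2.89 V, so V_ov = 2.89 − 0.83 = 2.06 V.
Assume saturation: I_D = ½ k_n V_ov² = 0.5 × 0.74 × 2.06² = 1.57 mA, giving V_DS = V_DD − I_D R_D = 8.94 − 1.57 × 1.3 = 6.9 V.
V_DS = 6.9 V ≥ V_ov = 2.06 V, confirming saturation.

I_D = 1.57 mA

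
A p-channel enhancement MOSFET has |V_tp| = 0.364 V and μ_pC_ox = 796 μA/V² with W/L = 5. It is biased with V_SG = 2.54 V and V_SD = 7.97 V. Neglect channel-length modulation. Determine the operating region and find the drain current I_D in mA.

Saturation; I_D = 9.42 mA

k_p = μ_pC_ox · (W/L) = 3.98 mA/V².
V_ov = V_SG − |V_tp| = 2.54 − 0.364 = 2.18 V.
Since V_SD = 7.97 V ≥ V_ov = 2.18 V, the device is in saturation.
I_D = ½ k_p V_ov² = 0.5 × 3.98 × 2.18² = 9.42 mA.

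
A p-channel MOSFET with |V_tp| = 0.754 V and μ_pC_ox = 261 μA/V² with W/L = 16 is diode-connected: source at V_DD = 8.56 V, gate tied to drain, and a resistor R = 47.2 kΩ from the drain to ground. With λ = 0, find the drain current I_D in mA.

I_D = 0.160 mA

With gate tied to drain, V_SG = V_SD ≥ V_SG − |V_tp|, so the device is in saturation.
k_p = μ_pC_ox · (W/L) = 4.176 mA/V².
KCL at the drain: ½ k_p (V_SG − |V_tp|)² = (V_DD − V_SG)/R.
Let x = V_SG − 0.754. Then 98.6 x² + x − 7.806 = 0, giving x = 0.276 V (positive root), so V_SG = 1.03 V.
I_D = (V_DD − V_SG)/R = (8.56 − 1.03) / 47.2 = 0.16 mA.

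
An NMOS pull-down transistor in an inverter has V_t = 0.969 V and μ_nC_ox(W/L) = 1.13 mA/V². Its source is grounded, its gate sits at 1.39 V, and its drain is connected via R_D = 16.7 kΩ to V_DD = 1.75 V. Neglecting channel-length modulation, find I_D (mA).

I_D = 0.0883 mA

V_GS = V_G = 1.39 V, so V_ov = 1.39 − 0.969 = 0.421 V.
Assume saturation: I_D = ½ k_n V_ov² = 0.5 × 1.13 × 0.421² = 0.1 mA, giving V_DS = V_DD − I_D R_D = 1.75 − 0.1 × 16.7 = 0.0776 V.
But 0.0776 V < V_ov = 0.421 V, so the device is actually in triode.
In triode I_D = k_n[V_ov V_DS − ½ V_DS²] and I_D = (V_DD − V_DS)/R_D. Equating: 9.44 V_DS² − 8.945 V_DS + 1.75 = 0, giving V_DS = 0.276 V (the root below V_ov).
I_D = (1.75 − 0.276) / 16.7 = 0.0883 mA.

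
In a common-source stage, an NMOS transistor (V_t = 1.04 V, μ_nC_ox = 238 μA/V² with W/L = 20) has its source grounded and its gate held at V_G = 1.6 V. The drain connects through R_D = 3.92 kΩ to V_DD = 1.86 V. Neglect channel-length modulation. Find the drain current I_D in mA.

V_GS = V_G = 1.6 V, so V_ov = 1.6 − 1.04 = 0.56 V.
k_n = μ_nC_ox · (W/L) = 4.76 mA/V².
Assume saturation: I_D = ½ k_n V_ov² = 0.5 × 4.76 × 0.56² = 0.746 mA, giving V_DS = V_DD − I_D R_D = 1.86 − 0.746 × 3.92 = -1.07 V.
But -1.07 V < V_ov = 0.56 V, so the device is actually in triode.
In triode I_D = k_n[V_ov V_DS − ½ V_DS²] and I_D = (V_DD − V_DS)/R_D. Equating: 9.33 V_DS² − 11.45 V_DS + 1.86 = 0, giving V_DS = 0.193 V (the root below V_ov).
I_D = (1.86 − 0.193) / 3.92 = 0.425 mA.

I_D = 0.425 mA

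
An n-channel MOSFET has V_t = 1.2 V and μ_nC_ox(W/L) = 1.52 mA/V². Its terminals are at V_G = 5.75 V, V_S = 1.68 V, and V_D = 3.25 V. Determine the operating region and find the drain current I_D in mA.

Triode; I_D = 4.98 mA

V_GS = V_G − V_S = 5.75 − 1.68 = 4.07 V; V_DS = V_D − V_S = 3.25 − 1.68 = 1.57 V.
V_ov = V_GS − V_t = 4.07 − 1.2 = 2.87 V.
Since V_DS = 1.57 V < V_ov = 2.87 V, the device is in the triode region.
I_D = k_n [V_ov · V_DS − ½ V_DS²] = 1.52 × [2.87 × 1.57 − 0.5 × 1.57²] = 4.98 mA.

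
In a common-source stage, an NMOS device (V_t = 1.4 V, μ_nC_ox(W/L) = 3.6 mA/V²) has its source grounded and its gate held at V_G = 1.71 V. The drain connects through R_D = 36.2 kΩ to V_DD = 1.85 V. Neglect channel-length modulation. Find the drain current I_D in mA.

V_GS = V_G = 1.71 V, so V_ov = 1.71 − 1.4 = 0.31 V.
Assume saturation: I_D = ½ k_n V_ov² = 0.5 × 3.6 × 0.31² = 0.173 mA, giving V_DS = V_DD − I_D R_D = 1.85 − 0.173 × 36.2 = -4.41 V.
But -4.41 V < V_ov = 0.31 V, so the device is actually in triode.
In triode I_D = k_n[V_ov V_DS − ½ V_DS²] and I_D = (V_DD − V_DS)/R_D. Equating: 65.2 V_DS² − 41.4 V_DS + 1.85 = 0, giving V_DS = 0.0484 V (the root below V_ov).
I_D = (1.85 − 0.0484) / 36.2 = 0.0498 mA.

I_D = 0.0498 mA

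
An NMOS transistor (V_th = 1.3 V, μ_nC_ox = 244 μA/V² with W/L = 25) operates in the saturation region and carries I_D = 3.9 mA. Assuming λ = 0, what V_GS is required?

V_GS = 2.43 V

k_n = μ_nC_ox · (W/L) = 6.1 mA/V².
In saturation I_D = ½ k_n (V_GS − V_th)², so V_GS − V_th = √(2 I_D / k_n) = √(2 × 3.9 / 6.1) = 1.13 V.
V_GS = 1.3 + 1.13 = 2.43 V.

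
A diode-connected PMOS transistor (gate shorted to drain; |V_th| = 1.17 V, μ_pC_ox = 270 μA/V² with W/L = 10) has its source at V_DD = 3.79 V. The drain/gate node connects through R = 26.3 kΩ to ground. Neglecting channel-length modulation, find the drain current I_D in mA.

I_D = 0.0898 mA

With gate tied to drain, V_SG = V_SD ≥ V_SG − |V_th|, so the device is in saturation.
k_p = μ_pC_ox · (W/L) = 2.7 mA/V².
KCL at the drain: ½ k_p (V_SG − |V_th|)² = (V_DD − V_SG)/R.
Let x = V_SG − 1.17. Then 35.5 x² + x − 2.62 = 0, giving x = 0.258 V (positive root), so V_SG = 1.43 V.
I_D = (V_DD − V_SG)/R = (3.79 − 1.43) / 26.3 = 0.0898 mA.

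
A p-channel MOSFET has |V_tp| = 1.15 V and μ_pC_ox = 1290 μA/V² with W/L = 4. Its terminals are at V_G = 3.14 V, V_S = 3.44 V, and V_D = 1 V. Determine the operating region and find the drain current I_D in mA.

V_SG = V_S − V_G = 3.44 − 3.14 = 0.3 V; V_SD = V_S − V_D = 3.44 − 1 = 2.44 V.
V_SG = 0.3 V < |V_tp| = 1.15 V, so the transistor is in cutoff.

Cutoff; I_D = 0 mA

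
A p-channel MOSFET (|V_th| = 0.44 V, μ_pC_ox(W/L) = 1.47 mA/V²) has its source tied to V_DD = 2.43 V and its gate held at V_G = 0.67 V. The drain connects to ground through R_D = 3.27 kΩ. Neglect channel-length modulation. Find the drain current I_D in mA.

I_D = 0.628 mA

V_SG = V_DD − V_G = 2.43 − 0.67 = 1.76 V, so V_ov = 1.76 − 0.44 = 1.32 V.
Assume saturation: I_D = ½ k_p V_ov² = 0.5 × 1.47 × 1.32² = 1.28 mA, giving V_SD = V_DD − I_D R_D = 2.43 − 1.28 × 3.27 = -1.76 V.
But -1.76 V < V_ov = 1.32 V, so the device is actually in triode.
In triode I_D = k_p[V_ov V_SD − ½ V_SD²] and I_D = (V_DD − V_SD)/R_D. Equating: 2.4 V_SD² − 7.345 V_SD + 2.43 = 0, giving V_SD = 0.377 V (the root below V_ov).
I_D = (2.43 − 0.377) / 3.27 = 0.628 mA.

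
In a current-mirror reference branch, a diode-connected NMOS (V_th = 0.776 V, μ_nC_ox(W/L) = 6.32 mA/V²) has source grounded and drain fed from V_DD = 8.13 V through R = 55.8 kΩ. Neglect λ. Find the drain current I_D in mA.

I_D = 0.128 mA

With gate tied to drain, V_GS = V_DS ≥ V_GS − V_th, so the device is in saturation.
KCL at the drain: ½ k_n (V_GS − V_th)² = (V_DD − V_GS)/R.
Let x = V_GS − 0.776. Then 176 x² + x − 7.354 = 0, giving x = 0.201 V (positive root), so V_GS = 0.977 V.
I_D = (V_DD − V_GS)/R = (8.13 − 0.977) / 55.8 = 0.128 mA.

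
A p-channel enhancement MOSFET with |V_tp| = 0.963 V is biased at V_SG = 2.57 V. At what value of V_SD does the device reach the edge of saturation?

The boundary between triode and saturation is V_SD = V_SG − |V_tp| = V_ov.
V_ov = 2.57 − 0.963 = 1.61 V.

V_SD,sat = 1.61 V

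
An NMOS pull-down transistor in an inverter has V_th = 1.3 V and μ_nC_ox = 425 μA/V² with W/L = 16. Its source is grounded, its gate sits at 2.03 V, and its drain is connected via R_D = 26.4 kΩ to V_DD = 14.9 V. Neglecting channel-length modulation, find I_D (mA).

V_GS = V_G = 2.03 V, so V_ov = 2.03 − 1.3 = 0.73 V.
k_n = μ_nC_ox · (W/L) = 6.8 mA/V².
Assume saturation: I_D = ½ k_n V_ov² = 0.5 × 6.8 × 0.73² = 1.81 mA, giving V_DS = V_DD − I_D R_D = 14.9 − 1.81 × 26.4 = -32.9 V.
But -32.9 V < V_ov = 0.73 V, so the device is actually in triode.
In triode I_D = k_n[V_ov V_DS − ½ V_DS²] and I_D = (V_DD − V_DS)/R_D. Equating: 89.8 V_DS² − 132 V_DS + 14.9 = 0, giving V_DS = 0.123 V (the root below V_ov).
I_D = (14.9 − 0.123) / 26.4 = 0.56 mA.

I_D = 0.560 mA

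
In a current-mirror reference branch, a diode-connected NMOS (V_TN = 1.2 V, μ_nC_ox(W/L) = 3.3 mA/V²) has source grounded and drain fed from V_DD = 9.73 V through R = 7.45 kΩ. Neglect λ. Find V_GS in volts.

With gate tied to drain, V_GS = V_DS ≥ V_GS − V_TN, so the device is in saturation.
KCL at the drain: ½ k_n (V_GS − V_TN)² = (V_DD − V_GS)/R.
Let x = V_GS − 1.2. Then 12.3 x² + x − 8.53 = 0, giving x = 0.793 V (positive root), so V_GS = 1.99 V.
I_D = (V_DD − V_GS)/R = (9.73 − 1.99) / 7.45 = 1.04 mA.

V_GS = 1.99 V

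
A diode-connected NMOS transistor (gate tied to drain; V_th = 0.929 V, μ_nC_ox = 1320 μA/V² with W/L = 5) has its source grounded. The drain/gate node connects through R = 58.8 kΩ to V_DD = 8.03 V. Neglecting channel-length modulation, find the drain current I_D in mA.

With gate tied to drain, V_GS = V_DS ≥ V_GS − V_th, so the device is in saturation.
k_n = μ_nC_ox · (W/L) = 6.6 mA/V².
KCL at the drain: ½ k_n (V_GS − V_th)² = (V_DD − V_GS)/R.
Let x = V_GS − 0.929. Then 194 x² + x − 7.101 = 0, giving x = 0.189 V (positive root), so V_GS = 1.12 V.
I_D = (V_DD − V_GS)/R = (8.03 − 1.12) / 58.8 = 0.118 mA.

I_D = 0.118 mA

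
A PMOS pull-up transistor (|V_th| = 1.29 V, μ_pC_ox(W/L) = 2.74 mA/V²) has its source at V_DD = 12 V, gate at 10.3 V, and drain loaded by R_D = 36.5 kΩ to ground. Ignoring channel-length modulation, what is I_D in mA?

I_D = 0.230 mA

V_SG = V_DD − V_G = 12 − 10.3 = 1.7 V, so V_ov = 1.7 − 1.29 = 0.41 V.
Assume saturation: I_D = ½ k_p V_ov² = 0.5 × 2.74 × 0.41² = 0.23 mA, giving V_SD = V_DD − I_D R_D = 12 − 0.23 × 36.5 = 3.59 V.
V_SD = 3.59 V ≥ V_ov = 0.41 V, confirming saturation.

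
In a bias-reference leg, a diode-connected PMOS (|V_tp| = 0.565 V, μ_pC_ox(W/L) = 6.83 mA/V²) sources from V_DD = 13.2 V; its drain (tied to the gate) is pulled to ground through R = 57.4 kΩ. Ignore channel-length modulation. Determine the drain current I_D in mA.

With gate tied to drain, V_SG = V_SD ≥ V_SG − |V_tp|, so the device is in saturation.
KCL at the drain: ½ k_p (V_SG − |V_tp|)² = (V_DD − V_SG)/R.
Let x = V_SG − 0.565. Then 196 x² + x − 12.63 = 0, giving x = 0.251 V (positive root), so V_SG = 0.816 V.
I_D = (V_DD − V_SG)/R = (13.2 − 0.816) / 57.4 = 0.216 mA.

I_D = 0.216 mA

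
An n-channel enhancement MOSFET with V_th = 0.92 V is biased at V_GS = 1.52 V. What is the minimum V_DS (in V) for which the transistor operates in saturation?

The boundary between triode and saturation is V_DS = V_GS − V_th = V_ov.
V_ov = 1.52 − 0.92 = 0.6 V.

V_DS,sat = 0.600 V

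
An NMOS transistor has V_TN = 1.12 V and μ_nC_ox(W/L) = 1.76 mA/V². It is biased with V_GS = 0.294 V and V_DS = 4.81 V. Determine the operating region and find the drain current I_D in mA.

V_GS = 0.294 V < V_TN = 1.12 V, so the transistor is in cutoff.

Cutoff; I_D = 0 mA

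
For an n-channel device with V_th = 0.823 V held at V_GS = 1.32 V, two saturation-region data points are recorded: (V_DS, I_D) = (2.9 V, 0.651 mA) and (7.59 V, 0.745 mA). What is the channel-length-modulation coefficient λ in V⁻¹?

With V_GS fixed, I_D ∝ (1 + λ V_DS) in saturation, so I_D2/I_D1 = (1 + λ V_DS2)/(1 + λ V_DS1).
0.745/0.651 = 1.144 = (1 + 7.59 λ)/(1 + 2.9 λ).
Solving: λ (I_D1 V_DS2 − I_D2 V_DS1) = I_D2 − I_D1, so λ = (0.745 − 0.651) / (0.651 × 7.59 − 0.745 × 2.9) = 0.094 / 2.78 = 0.0338 V⁻¹.

λ = 0.0338 V⁻¹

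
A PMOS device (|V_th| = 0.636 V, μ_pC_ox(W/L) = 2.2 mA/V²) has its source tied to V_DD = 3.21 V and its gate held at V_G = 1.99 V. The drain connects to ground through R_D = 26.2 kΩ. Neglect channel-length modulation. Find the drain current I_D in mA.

I_D = 0.119 mA

V_SG = V_DD − V_G = 3.21 − 1.99 = 1.22 V, so V_ov = 1.22 − 0.636 = 0.584 V.
Assume saturation: I_D = ½ k_p V_ov² = 0.5 × 2.2 × 0.584² = 0.375 mA, giving V_SD = V_DD − I_D R_D = 3.21 − 0.375 × 26.2 = -6.62 V.
But -6.62 V < V_ov = 0.584 V, so the device is actually in triode.
In triode I_D = k_p[V_ov V_SD − ½ V_SD²] and I_D = (V_DD − V_SD)/R_D. Equating: 28.8 V_SD² − 34.66 V_SD + 3.21 = 0, giving V_SD = 0.101 V (the root below V_ov).
I_D = (3.21 − 0.101) / 26.2 = 0.119 mA.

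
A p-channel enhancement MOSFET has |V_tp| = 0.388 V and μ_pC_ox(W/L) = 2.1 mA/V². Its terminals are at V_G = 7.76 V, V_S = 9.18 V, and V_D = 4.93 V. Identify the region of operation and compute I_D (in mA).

V_SG = V_S − V_G = 9.18 − 7.76 = 1.42 V; V_SD = V_S − V_D = 9.18 − 4.93 = 4.25 V.
V_ov = V_SG − |V_tp| = 1.42 − 0.388 = 1.03 V.
Since V_SD = 4.25 V ≥ V_ov = 1.03 V, the device is in saturation.
I_D = ½ k_p V_ov² = 0.5 × 2.1 × 1.03² = 1.12 mA.

Saturation; I_D = 1.12 mA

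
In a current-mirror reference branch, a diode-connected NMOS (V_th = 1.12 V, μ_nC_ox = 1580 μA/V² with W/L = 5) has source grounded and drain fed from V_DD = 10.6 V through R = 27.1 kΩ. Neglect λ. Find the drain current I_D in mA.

I_D = 0.339 mA

With gate tied to drain, V_GS = V_DS ≥ V_GS − V_th, so the device is in saturation.
k_n = μ_nC_ox · (W/L) = 7.9 mA/V².
KCL at the drain: ½ k_n (V_GS − V_th)² = (V_DD − V_GS)/R.
Let x = V_GS − 1.12. Then 107 x² + x − 9.48 = 0, giving x = 0.293 V (positive root), so V_GS = 1.41 V.
I_D = (V_DD − V_GS)/R = (10.6 − 1.41) / 27.1 = 0.339 mA.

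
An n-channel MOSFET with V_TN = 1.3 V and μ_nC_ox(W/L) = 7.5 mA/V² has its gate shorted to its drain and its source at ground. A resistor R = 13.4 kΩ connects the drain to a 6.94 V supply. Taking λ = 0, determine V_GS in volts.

With gate tied to drain, V_GS = V_DS ≥ V_GS − V_TN, so the device is in saturation.
KCL at the drain: ½ k_n (V_GS − V_TN)² = (V_DD − V_GS)/R.
Let x = V_GS − 1.3. Then 50.2 x² + x − 5.64 = 0, giving x = 0.325 V (positive root), so V_GS = 1.63 V.
I_D = (V_DD − V_GS)/R = (6.94 − 1.63) / 13.4 = 0.397 mA.

V_GS = 1.63 V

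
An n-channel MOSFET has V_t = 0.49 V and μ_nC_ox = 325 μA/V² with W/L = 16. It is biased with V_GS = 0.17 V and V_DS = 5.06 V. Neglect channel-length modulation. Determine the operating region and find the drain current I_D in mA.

V_GS = 0.17 V < V_t = 0.49 V, so the transistor is in cutoff.

Cutoff; I_D = 0 mA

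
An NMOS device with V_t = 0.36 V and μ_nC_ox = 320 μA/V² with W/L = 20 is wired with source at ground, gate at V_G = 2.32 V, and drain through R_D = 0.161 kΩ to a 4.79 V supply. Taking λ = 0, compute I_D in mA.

I_D = 12.3 mA

V_GS = V_G = 2.32 V, so V_ov = 2.32 − 0.36 = 1.96 V.
k_n = μ_nC_ox · (W/L) = 6.4 mA/V².
Assume saturation: I_D = ½ k_n V_ov² = 0.5 × 6.4 × 1.96² = 12.3 mA, giving V_DS = V_DD − I_D R_D = 4.79 − 12.3 × 0.161 = 2.81 V.
V_DS = 2.81 V ≥ V_ov = 1.96 V, confirming saturation.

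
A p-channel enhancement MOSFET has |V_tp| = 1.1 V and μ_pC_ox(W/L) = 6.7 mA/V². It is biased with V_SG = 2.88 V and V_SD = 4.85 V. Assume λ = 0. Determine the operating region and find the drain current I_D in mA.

Saturation; I_D = 10.6 mA

V_ov = V_SG − |V_tp| = 2.88 − 1.1 = 1.78 V.
Since V_SD = 4.85 V ≥ V_ov = 1.78 V, the device is in saturation.
I_D = ½ k_p V_ov² = 0.5 × 6.7 × 1.78² = 10.6 mA.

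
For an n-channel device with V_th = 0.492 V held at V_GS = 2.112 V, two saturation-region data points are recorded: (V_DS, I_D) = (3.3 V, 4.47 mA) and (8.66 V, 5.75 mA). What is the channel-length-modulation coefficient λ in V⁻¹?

With V_GS fixed, I_D ∝ (1 + λ V_DS) in saturation, so I_D2/I_D1 = (1 + λ V_DS2)/(1 + λ V_DS1).
5.75/4.47 = 1.286 = (1 + 8.66 λ)/(1 + 3.3 λ).
Solving: λ (I_D1 V_DS2 − I_D2 V_DS1) = I_D2 − I_D1, so λ = (5.75 − 4.47) / (4.47 × 8.66 − 5.75 × 3.3) = 1.28 / 19.7 = 0.0649 V⁻¹.

λ = 0.0649 V⁻¹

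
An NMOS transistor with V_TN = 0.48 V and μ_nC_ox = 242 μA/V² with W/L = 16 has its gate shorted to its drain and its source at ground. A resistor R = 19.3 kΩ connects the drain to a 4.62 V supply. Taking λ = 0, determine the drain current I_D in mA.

With gate tied to drain, V_GS = V_DS ≥ V_GS − V_TN, so the device is in saturation.
k_n = μ_nC_ox · (W/L) = 3.872 mA/V².
KCL at the drain: ½ k_n (V_GS − V_TN)² = (V_DD − V_GS)/R.
Let x = V_GS − 0.48. Then 37.4 x² + x − 4.14 = 0, giving x = 0.32 V (positive root), so V_GS = 0.8 V.
I_D = (V_DD − V_GS)/R = (4.62 − 0.8) / 19.3 = 0.198 mA.

I_D = 0.198 mA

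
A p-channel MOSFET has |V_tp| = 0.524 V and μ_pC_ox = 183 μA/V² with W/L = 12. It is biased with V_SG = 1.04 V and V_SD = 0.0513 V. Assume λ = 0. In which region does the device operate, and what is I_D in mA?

Triode; I_D = 0.0552 mA

k_p = μ_pC_ox · (W/L) = 2.196 mA/V².
V_ov = V_SG − |V_tp| = 1.04 − 0.524 = 0.516 V.
Since V_SD = 0.0513 V < V_ov = 0.516 V, the device is in the triode region.
I_D = k_p [V_ov · V_SD − ½ V_SD²] = 2.196 × [0.516 × 0.0513 − 0.5 × 0.0513²] = 0.0552 mA.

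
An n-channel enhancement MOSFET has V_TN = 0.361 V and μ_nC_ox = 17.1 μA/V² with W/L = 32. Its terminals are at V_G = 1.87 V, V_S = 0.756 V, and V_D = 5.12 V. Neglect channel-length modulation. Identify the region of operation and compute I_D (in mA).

Saturation; I_D = 0.155 mA

V_GS = V_G − V_S = 1.87 − 0.756 = 1.11 V; V_DS = V_D − V_S = 5.12 − 0.756 = 4.36 V.
k_n = μ_nC_ox · (W/L) = 0.5472 mA/V².
V_ov = V_GS − V_TN = 1.11 − 0.361 = 0.753 V.
Since V_DS = 4.36 V ≥ V_ov = 0.753 V, the device is in saturation.
I_D = ½ k_n V_ov² = 0.5 × 0.5472 × 0.753² = 0.155 mA.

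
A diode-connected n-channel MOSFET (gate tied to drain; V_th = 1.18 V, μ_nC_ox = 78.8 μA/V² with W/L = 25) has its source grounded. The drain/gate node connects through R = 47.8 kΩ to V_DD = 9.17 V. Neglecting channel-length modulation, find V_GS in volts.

V_GS = 1.58 V

With gate tied to drain, V_GS = V_DS ≥ V_GS − V_th, so the device is in saturation.
k_n = μ_nC_ox · (W/L) = 1.97 mA/V².
KCL at the drain: ½ k_n (V_GS − V_th)² = (V_DD − V_GS)/R.
Let x = V_GS − 1.18. Then 47.1 x² + x − 7.99 = 0, giving x = 0.401 V (positive root), so V_GS = 1.58 V.
I_D = (V_DD − V_GS)/R = (9.17 − 1.58) / 47.8 = 0.159 mA.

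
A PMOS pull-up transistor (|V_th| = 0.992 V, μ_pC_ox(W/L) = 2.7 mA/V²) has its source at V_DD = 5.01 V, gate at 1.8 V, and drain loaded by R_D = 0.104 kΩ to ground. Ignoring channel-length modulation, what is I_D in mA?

V_SG = V_DD − V_G = 5.01 − 1.8 = 3.21 V, so V_ov = 3.21 − 0.992 = 2.22 V.
Assume saturation: I_D = ½ k_p V_ov² = 0.5 × 2.7 × 2.22² = 6.64 mA, giving V_SD = V_DD − I_D R_D = 5.01 − 6.64 × 0.104 = 4.32 V.
V_SD = 4.32 V ≥ V_ov = 2.22 V, confirming saturation.

I_D = 6.64 mA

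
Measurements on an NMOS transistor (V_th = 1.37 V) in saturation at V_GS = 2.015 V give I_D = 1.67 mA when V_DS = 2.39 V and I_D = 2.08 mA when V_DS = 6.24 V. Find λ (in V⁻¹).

With V_GS fixed, I_D ∝ (1 + λ V_DS) in saturation, so I_D2/I_D1 = (1 + λ V_DS2)/(1 + λ V_DS1).
2.08/1.67 = 1.246 = (1 + 6.24 λ)/(1 + 2.39 λ).
Solving: λ (I_D1 V_DS2 − I_D2 V_DS1) = I_D2 − I_D1, so λ = (2.08 − 1.67) / (1.67 × 6.24 − 2.08 × 2.39) = 0.41 / 5.45 = 0.0752 V⁻¹.

λ = 0.0752 V⁻¹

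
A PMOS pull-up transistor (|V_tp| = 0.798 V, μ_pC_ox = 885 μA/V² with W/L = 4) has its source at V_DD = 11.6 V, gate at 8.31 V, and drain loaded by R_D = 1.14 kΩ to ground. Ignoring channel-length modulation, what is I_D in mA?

V_SG = V_DD − V_G = 11.6 − 8.31 = 3.29 V, so V_ov = 3.29 − 0.798 = 2.49 V.
k_p = μ_pC_ox · (W/L) = 3.54 mA/V².
Assume saturation: I_D = ½ k_p V_ov² = 0.5 × 3.54 × 2.49² = 11 mA, giving V_SD = V_DD − I_D R_D = 11.6 − 11 × 1.14 = -0.931 V.
But -0.931 V < V_ov = 2.49 V, so the device is actually in triode.
In triode I_D = k_p[V_ov V_SD − ½ V_SD²] and I_D = (V_DD − V_SD)/R_D. Equating: 2.02 V_SD² − 11.06 V_SD + 11.6 = 0, giving V_SD = 1.41 V (the root below V_ov).
I_D = (11.6 − 1.41) / 1.14 = 8.94 mA.

I_D = 8.94 mA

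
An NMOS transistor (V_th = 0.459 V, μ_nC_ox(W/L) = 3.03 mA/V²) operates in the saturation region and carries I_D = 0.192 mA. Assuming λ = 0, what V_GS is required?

In saturation I_D = ½ k_n (V_GS − V_th)², so V_GS − V_th = √(2 I_D / k_n) = √(2 × 0.192 / 3.03) = 0.356 V.
V_GS = 0.459 + 0.356 = 0.815 V.

V_GS = 0.815 V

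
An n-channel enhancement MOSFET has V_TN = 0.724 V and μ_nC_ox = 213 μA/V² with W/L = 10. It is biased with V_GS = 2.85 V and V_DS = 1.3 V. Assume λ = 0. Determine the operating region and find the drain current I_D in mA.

k_n = μ_nC_ox · (W/L) = 2.13 mA/V².
V_ov = V_GS − V_TN = 2.85 − 0.724 = 2.13 V.
Since V_DS = 1.3 V < V_ov = 2.13 V, the device is in the triode region.
I_D = k_n [V_ov · V_DS − ½ V_DS²] = 2.13 × [2.13 × 1.3 − 0.5 × 1.3²] = 4.09 mA.

Triode; I_D = 4.09 mA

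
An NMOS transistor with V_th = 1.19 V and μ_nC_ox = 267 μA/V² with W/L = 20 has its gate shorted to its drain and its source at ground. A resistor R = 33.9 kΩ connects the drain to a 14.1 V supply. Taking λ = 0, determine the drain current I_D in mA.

I_D = 0.370 mA

With gate tied to drain, V_GS = V_DS ≥ V_GS − V_th, so the device is in saturation.
k_n = μ_nC_ox · (W/L) = 5.34 mA/V².
KCL at the drain: ½ k_n (V_GS − V_th)² = (V_DD − V_GS)/R.
Let x = V_GS − 1.19. Then 90.5 x² + x − 12.91 = 0, giving x = 0.372 V (positive root), so V_GS = 1.56 V.
I_D = (V_DD − V_GS)/R = (14.1 − 1.56) / 33.9 = 0.37 mA.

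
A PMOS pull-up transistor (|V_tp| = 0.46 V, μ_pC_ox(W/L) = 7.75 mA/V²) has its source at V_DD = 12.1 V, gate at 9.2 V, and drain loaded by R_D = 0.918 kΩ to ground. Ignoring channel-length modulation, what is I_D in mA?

V_SG = V_DD − V_G = 12.1 − 9.2 = 2.9 V, so V_ov = 2.9 − 0.46 = 2.44 V.
Assume saturation: I_D = ½ k_p V_ov² = 0.5 × 7.75 × 2.44² = 23.1 mA, giving V_SD = V_DD − I_D R_D = 12.1 − 23.1 × 0.918 = -9.08 V.
But -9.08 V < V_ov = 2.44 V, so the device is actually in triode.
In triode I_D = k_p[V_ov V_SD − ½ V_SD²] and I_D = (V_DD − V_SD)/R_D. Equating: 3.56 V_SD² − 18.36 V_SD + 12.1 = 0, giving V_SD = 0.776 V (the root below V_ov).
I_D = (12.1 − 0.776) / 0.918 = 12.3 mA.

I_D = 12.3 mA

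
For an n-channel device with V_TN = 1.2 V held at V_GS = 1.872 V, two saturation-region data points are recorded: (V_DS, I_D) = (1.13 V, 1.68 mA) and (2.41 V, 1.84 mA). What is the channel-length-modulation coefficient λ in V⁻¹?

λ = 0.0812 V⁻¹

With V_GS fixed, I_D ∝ (1 + λ V_DS) in saturation, so I_D2/I_D1 = (1 + λ V_DS2)/(1 + λ V_DS1).
1.84/1.68 = 1.095 = (1 + 2.41 λ)/(1 + 1.13 λ).
Solving: λ (I_D1 V_DS2 − I_D2 V_DS1) = I_D2 − I_D1, so λ = (1.84 − 1.68) / (1.68 × 2.41 − 1.84 × 1.13) = 0.16 / 1.97 = 0.0812 V⁻¹.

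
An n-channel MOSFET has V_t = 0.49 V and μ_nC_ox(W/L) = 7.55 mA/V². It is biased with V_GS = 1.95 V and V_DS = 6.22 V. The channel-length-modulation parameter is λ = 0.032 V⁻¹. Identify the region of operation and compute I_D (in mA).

V_ov = V_GS − V_t = 1.95 − 0.49 = 1.46 V.
Since V_DS = 6.22 V ≥ V_ov = 1.46 V, the device is in saturation.
I_D = ½ k_n V_ov² (1 + λ V_DS) = 0.5 × 7.55 × 1.46² × (1 + 0.032 × 6.22) = 9.65 mA.

Saturation; I_D = 9.65 mA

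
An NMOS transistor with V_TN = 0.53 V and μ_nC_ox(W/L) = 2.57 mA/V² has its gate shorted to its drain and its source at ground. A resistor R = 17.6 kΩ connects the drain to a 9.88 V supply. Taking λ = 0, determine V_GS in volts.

With gate tied to drain, V_GS = V_DS ≥ V_GS − V_TN, so the device is in saturation.
KCL at the drain: ½ k_n (V_GS − V_TN)² = (V_DD − V_GS)/R.
Let x = V_GS − 0.53. Then 22.6 x² + x − 9.35 = 0, giving x = 0.621 V (positive root), so V_GS = 1.15 V.
I_D = (V_DD − V_GS)/R = (9.88 − 1.15) / 17.6 = 0.496 mA.

V_GS = 1.15 V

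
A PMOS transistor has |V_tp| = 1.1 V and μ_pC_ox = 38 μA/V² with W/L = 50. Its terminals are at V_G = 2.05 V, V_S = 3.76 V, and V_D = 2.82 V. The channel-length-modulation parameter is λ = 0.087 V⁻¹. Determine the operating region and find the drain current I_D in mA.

V_SG = V_S − V_G = 3.76 − 2.05 = 1.71 V; V_SD = V_S − V_D = 3.76 − 2.82 = 0.94 V.
k_p = μ_pC_ox · (W/L) = 1.9 mA/V².
V_ov = V_SG − |V_tp| = 1.71 − 1.1 = 0.61 V.
Since V_SD = 0.94 V ≥ V_ov = 0.61 V, the device is in saturation.
I_D = ½ k_p V_ov² (1 + λ V_SD) = 0.5 × 1.9 × 0.61² × (1 + 0.087 × 0.94) = 0.382 mA.

Saturation; I_D = 0.382 mA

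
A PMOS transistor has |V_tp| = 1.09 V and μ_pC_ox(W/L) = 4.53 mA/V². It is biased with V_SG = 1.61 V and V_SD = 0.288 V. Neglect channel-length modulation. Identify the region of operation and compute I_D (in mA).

Triode; I_D = 0.491 mA

V_ov = V_SG − |V_tp| = 1.61 − 1.09 = 0.52 V.
Since V_SD = 0.288 V < V_ov = 0.52 V, the device is in the triode region.
I_D = k_p [V_ov · V_SD − ½ V_SD²] = 4.53 × [0.52 × 0.288 − 0.5 × 0.288²] = 0.491 mA.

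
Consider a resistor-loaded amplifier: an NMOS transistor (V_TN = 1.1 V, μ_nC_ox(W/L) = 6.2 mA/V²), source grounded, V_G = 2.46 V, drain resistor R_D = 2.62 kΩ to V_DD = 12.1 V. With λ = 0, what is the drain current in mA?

V_GS = V_G = 2.46 V, so V_ov = 2.46 − 1.1 = 1.36 V.
Assume saturation: I_D = ½ k_n V_ov² = 0.5 × 6.2 × 1.36² = 5.73 mA, giving V_DS = V_DD − I_D R_D = 12.1 − 5.73 × 2.62 = -2.92 V.
But -2.92 V < V_ov = 1.36 V, so the device is actually in triode.
In triode I_D = k_n[V_ov V_DS − ½ V_DS²] and I_D = (V_DD − V_DS)/R_D. Equating: 8.12 V_DS² − 23.09 V_DS + 12.1 = 0, giving V_DS = 0.693 V (the root below V_ov).
I_D = (12.1 − 0.693) / 2.62 = 4.35 mA.

I_D = 4.35 mA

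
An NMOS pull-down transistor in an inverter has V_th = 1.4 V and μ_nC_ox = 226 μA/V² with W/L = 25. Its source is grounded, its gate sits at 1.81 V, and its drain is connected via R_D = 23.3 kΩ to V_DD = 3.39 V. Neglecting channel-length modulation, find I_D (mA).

I_D = 0.143 mA

V_GS = V_G = 1.81 V, so V_ov = 1.81 − 1.4 = 0.41 V.
k_n = μ_nC_ox · (W/L) = 5.65 mA/V².
Assume saturation: I_D = ½ k_n V_ov² = 0.5 × 5.65 × 0.41² = 0.475 mA, giving V_DS = V_DD − I_D R_D = 3.39 − 0.475 × 23.3 = -7.67 V.
But -7.67 V < V_ov = 0.41 V, so the device is actually in triode.
In triode I_D = k_n[V_ov V_DS − ½ V_DS²] and I_D = (V_DD − V_DS)/R_D. Equating: 65.8 V_DS² − 54.97 V_DS + 3.39 = 0, giving V_DS = 0.067 V (the root below V_ov).
I_D = (3.39 − 0.067) / 23.3 = 0.143 mA.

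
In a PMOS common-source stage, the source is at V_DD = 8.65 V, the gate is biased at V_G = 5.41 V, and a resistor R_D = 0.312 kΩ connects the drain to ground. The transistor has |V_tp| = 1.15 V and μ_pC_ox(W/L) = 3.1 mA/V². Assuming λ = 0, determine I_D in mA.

V_SG = V_DD − V_G = 8.65 − 5.41 = 3.24 V, so V_ov = 3.24 − 1.15 = 2.09 V.
Assume saturation: I_D = ½ k_p V_ov² = 0.5 × 3.1 × 2.09² = 6.77 mA, giving V_SD = V_DD − I_D R_D = 8.65 − 6.77 × 0.312 = 6.54 V.
V_SD = 6.54 V ≥ V_ov = 2.09 V, confirming saturation.

I_D = 6.77 mA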